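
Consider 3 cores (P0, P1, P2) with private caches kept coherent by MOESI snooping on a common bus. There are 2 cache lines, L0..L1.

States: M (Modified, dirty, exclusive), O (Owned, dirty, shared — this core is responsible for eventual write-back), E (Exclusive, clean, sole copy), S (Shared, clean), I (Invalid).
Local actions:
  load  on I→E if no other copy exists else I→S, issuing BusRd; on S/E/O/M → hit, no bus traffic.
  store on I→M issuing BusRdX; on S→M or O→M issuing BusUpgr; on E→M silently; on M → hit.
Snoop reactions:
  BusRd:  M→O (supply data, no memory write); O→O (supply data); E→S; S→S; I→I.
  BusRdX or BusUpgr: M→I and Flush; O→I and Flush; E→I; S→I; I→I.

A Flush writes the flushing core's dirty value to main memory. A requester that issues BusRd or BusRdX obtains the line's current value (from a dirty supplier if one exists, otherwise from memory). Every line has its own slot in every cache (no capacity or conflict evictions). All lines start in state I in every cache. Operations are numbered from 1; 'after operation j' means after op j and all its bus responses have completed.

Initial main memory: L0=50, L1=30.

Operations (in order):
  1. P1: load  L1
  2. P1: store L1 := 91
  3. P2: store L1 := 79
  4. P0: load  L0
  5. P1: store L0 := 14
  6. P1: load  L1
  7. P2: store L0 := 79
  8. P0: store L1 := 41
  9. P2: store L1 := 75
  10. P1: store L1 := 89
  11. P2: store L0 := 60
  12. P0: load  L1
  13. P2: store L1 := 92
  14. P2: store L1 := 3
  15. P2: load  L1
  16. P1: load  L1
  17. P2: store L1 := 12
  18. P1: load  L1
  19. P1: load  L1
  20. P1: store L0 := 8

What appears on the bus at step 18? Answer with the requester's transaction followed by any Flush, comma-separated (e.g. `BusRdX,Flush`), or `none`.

  op1 P1: load  L1 → I/E/I on L1; bus BusRd; mem=30
  op2 P1: store L1 := 91 → I/M/I on L1; bus (none); mem=30
  op3 P2: store L1 := 79 → I/I/M on L1; bus BusRdX Flush; mem=91
  op4 P0: load  L0 → E/I/I on L0; bus BusRd; mem=50
  op5 P1: store L0 := 14 → I/M/I on L0; bus BusRdX; mem=50
  op6 P1: load  L1 → I/S/O on L1; bus BusRd; mem=91
  op7 P2: store L0 := 79 → I/I/M on L0; bus BusRdX Flush; mem=14
  op8 P0: store L1 := 41 → M/I/I on L1; bus BusRdX Flush; mem=79
  op9 P2: store L1 := 75 → I/I/M on L1; bus BusRdX Flush; mem=41
  op10 P1: store L1 := 89 → I/M/I on L1; bus BusRdX Flush; mem=75
  op11 P2: store L0 := 60 → I/I/M on L0; bus (none); mem=14
  op12 P0: load  L1 → S/O/I on L1; bus BusRd; mem=75
  op13 P2: store L1 := 92 → I/I/M on L1; bus BusRdX Flush; mem=89
  op14 P2: store L1 := 3 → I/I/M on L1; bus (none); mem=89
  op15 P2: load  L1 → I/I/M on L1; bus (none); mem=89
  op16 P1: load  L1 → I/S/O on L1; bus BusRd; mem=89
  op17 P2: store L1 := 12 → I/I/M on L1; bus BusUpgr; mem=89
  op18 P1: load  L1 → I/S/O on L1; bus BusRd; mem=89
  op19 P1: load  L1 → I/S/O on L1; bus (none); mem=89
  op20 P1: store L0 := 8 → I/M/I on L0; bus BusRdX Flush; mem=60

bus = BusRd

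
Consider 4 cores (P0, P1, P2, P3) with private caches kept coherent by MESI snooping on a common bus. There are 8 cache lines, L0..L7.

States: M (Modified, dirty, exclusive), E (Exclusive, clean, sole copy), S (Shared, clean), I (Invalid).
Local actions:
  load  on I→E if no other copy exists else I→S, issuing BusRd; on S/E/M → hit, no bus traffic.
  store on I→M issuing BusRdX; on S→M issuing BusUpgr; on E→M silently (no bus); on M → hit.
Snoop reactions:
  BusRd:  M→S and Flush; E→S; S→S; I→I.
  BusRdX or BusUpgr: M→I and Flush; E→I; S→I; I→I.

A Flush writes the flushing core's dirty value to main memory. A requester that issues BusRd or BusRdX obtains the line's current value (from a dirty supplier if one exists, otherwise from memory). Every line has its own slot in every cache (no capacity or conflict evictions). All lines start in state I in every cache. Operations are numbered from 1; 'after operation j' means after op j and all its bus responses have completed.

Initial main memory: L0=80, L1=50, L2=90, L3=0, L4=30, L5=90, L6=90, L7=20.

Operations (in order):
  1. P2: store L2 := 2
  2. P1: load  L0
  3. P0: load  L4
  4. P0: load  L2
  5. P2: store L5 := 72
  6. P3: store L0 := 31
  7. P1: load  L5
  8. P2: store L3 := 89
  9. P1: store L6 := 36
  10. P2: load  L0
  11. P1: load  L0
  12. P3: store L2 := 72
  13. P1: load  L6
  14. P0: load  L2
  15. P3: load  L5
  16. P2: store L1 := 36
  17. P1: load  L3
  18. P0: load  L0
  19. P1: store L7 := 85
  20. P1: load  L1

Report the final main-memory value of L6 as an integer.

memory[L6] = 90

[1] P2: store L2 := 2 | P0:I, P1:I, P2:M(2), P3:I | bus: BusRdX
[2] P1: load  L0 | P0:I, P1:E(80), P2:I, P3:I | bus: BusRd
[3] P0: load  L4 | P0:E(30), P1:I, P2:I, P3:I | bus: BusRd
[4] P0: load  L2 | P0:S(2), P1:I, P2:S(2), P3:I | bus: BusRd,Flush
[5] P2: store L5 := 72 | P0:I, P1:I, P2:M(72), P3:I | bus: BusRdX
[6] P3: store L0 := 31 | P0:I, P1:I, P2:I, P3:M(31) | bus: BusRdX
[7] P1: load  L5 | P0:I, P1:S(72), P2:S(72), P3:I | bus: BusRd,Flush
[8] P2: store L3 := 89 | P0:I, P1:I, P2:M(89), P3:I | bus: BusRdX
[9] P1: store L6 := 36 | P0:I, P1:M(36), P2:I, P3:I | bus: BusRdX
[10] P2: load  L0 | P0:I, P1:I, P2:S(31), P3:S(31) | bus: BusRd,Flush
[11] P1: load  L0 | P0:I, P1:S(31), P2:S(31), P3:S(31) | bus: BusRd
[12] P3: store L2 := 72 | P0:I, P1:I, P2:I, P3:M(72) | bus: BusRdX
[13] P1: load  L6 | P0:I, P1:M(36), P2:I, P3:I | bus: none
[14] P0: load  L2 | P0:S(72), P1:I, P2:I, P3:S(72) | bus: BusRd,Flush
[15] P3: load  L5 | P0:I, P1:S(72), P2:S(72), P3:S(72) | bus: BusRd
[16] P2: store L1 := 36 | P0:I, P1:I, P2:M(36), P3:I | bus: BusRdX
[17] P1: load  L3 | P0:I, P1:S(89), P2:S(89), P3:I | bus: BusRd,Flush
[18] P0: load  L0 | P0:S(31), P1:S(31), P2:S(31), P3:S(31) | bus: BusRd
[19] P1: store L7 := 85 | P0:I, P1:M(85), P2:I, P3:I | bus: BusRdX
[20] P1: load  L1 | P0:I, P1:S(36), P2:S(36), P3:I | bus: BusRd,Flush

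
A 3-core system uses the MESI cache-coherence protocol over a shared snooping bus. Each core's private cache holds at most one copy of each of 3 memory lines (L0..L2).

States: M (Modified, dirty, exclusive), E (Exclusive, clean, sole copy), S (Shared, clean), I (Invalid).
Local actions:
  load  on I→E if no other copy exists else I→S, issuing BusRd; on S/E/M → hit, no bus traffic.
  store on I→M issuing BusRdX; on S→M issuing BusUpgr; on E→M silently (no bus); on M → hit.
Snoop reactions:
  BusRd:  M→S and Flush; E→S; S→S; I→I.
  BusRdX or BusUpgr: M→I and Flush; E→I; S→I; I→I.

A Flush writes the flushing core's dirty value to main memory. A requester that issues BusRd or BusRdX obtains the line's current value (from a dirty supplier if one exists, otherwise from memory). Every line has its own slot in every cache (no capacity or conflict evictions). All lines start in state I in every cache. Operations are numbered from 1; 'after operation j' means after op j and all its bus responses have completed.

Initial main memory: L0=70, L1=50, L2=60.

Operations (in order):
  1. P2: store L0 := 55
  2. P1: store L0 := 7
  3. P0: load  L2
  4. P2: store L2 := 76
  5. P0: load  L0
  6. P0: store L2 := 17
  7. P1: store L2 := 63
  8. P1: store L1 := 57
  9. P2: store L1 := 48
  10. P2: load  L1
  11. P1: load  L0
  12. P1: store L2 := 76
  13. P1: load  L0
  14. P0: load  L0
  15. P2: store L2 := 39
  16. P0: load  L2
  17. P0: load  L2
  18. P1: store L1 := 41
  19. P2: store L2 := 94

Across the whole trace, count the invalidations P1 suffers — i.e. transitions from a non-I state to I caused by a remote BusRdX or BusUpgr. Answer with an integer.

[1] P2: store L0 := 55 | P0:I, P1:I, P2:M(55) | bus: BusRdX
[2] P1: store L0 := 7 | P0:I, P1:M(7), P2:I | bus: BusRdX,Flush
[3] P0: load  L2 | P0:E(60), P1:I, P2:I | bus: BusRd
[4] P2: store L2 := 76 | P0:I, P1:I, P2:M(76) | bus: BusRdX
[5] P0: load  L0 | P0:S(7), P1:S(7), P2:I | bus: BusRd,Flush
[6] P0: store L2 := 17 | P0:M(17), P1:I, P2:I | bus: BusRdX,Flush
[7] P1: store L2 := 63 | P0:I, P1:M(63), P2:I | bus: BusRdX,Flush
[8] P1: store L1 := 57 | P0:I, P1:M(57), P2:I | bus: BusRdX
[9] P2: store L1 := 48 | P0:I, P1:I, P2:M(48) | bus: BusRdX,Flush
[10] P2: load  L1 | P0:I, P1:I, P2:M(48) | bus: none
[11] P1: load  L0 | P0:S(7), P1:S(7), P2:I | bus: none
[12] P1: store L2 := 76 | P0:I, P1:M(76), P2:I | bus: none
[13] P1: load  L0 | P0:S(7), P1:S(7), P2:I | bus: none
[14] P0: load  L0 | P0:S(7), P1:S(7), P2:I | bus: none
[15] P2: store L2 := 39 | P0:I, P1:I, P2:M(39) | bus: BusRdX,Flush
[16] P0: load  L2 | P0:S(39), P1:I, P2:S(39) | bus: BusRd,Flush
[17] P0: load  L2 | P0:S(39), P1:I, P2:S(39) | bus: none
[18] P1: store L1 := 41 | P0:I, P1:M(41), P2:I | bus: BusRdX,Flush
[19] P2: store L2 := 94 | P0:I, P1:I, P2:M(94) | bus: BusUpgr

invalidations = 2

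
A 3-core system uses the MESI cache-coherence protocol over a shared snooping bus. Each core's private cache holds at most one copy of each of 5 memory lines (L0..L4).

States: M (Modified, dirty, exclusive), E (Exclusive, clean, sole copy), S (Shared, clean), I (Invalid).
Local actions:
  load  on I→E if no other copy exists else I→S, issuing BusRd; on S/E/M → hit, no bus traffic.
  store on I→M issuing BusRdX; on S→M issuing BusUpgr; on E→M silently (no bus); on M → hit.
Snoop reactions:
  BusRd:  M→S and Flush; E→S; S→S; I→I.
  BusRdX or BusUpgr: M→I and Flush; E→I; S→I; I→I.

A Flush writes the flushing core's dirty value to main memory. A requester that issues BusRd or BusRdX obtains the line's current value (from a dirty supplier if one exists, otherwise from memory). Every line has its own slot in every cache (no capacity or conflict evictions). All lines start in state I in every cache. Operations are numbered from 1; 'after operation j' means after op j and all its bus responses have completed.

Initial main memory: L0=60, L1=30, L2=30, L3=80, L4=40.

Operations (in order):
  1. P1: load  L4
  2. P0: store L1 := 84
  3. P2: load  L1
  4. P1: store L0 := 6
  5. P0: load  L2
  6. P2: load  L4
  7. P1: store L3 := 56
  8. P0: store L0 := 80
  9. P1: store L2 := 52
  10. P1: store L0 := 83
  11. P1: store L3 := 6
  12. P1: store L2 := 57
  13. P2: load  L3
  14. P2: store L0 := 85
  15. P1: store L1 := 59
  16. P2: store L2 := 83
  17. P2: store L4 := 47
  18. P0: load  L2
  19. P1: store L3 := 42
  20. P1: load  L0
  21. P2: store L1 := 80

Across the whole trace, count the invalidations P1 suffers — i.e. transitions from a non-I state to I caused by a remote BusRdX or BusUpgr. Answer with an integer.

step 1: P1: load  L4  ⟶  IEI  (L4)  txn=BusRd  M[L4]=40
step 2: P0: store L1 := 84  ⟶  MII  (L1)  txn=BusRdX  M[L1]=30
step 3: P2: load  L1  ⟶  SIS  (L1)  txn=BusRd+Flush  M[L1]=84
step 4: P1: store L0 := 6  ⟶  IMI  (L0)  txn=BusRdX  M[L0]=60
step 5: P0: load  L2  ⟶  EII  (L2)  txn=BusRd  M[L2]=30
step 6: P2: load  L4  ⟶  ISS  (L4)  txn=BusRd  M[L4]=40
step 7: P1: store L3 := 56  ⟶  IMI  (L3)  txn=BusRdX  M[L3]=80
step 8: P0: store L0 := 80  ⟶  MII  (L0)  txn=BusRdX+Flush  M[L0]=6
step 9: P1: store L2 := 52  ⟶  IMI  (L2)  txn=BusRdX  M[L2]=30
step 10: P1: store L0 := 83  ⟶  IMI  (L0)  txn=BusRdX+Flush  M[L0]=80
step 11: P1: store L3 := 6  ⟶  IMI  (L3)  txn=∅  M[L3]=80
step 12: P1: store L2 := 57  ⟶  IMI  (L2)  txn=∅  M[L2]=30
step 13: P2: load  L3  ⟶  ISS  (L3)  txn=BusRd+Flush  M[L3]=6
step 14: P2: store L0 := 85  ⟶  IIM  (L0)  txn=BusRdX+Flush  M[L0]=83
step 15: P1: store L1 := 59  ⟶  IMI  (L1)  txn=BusRdX  M[L1]=84
step 16: P2: store L2 := 83  ⟶  IIM  (L2)  txn=BusRdX+Flush  M[L2]=57
step 17: P2: store L4 := 47  ⟶  IIM  (L4)  txn=BusUpgr  M[L4]=40
step 18: P0: load  L2  ⟶  SIS  (L2)  txn=BusRd+Flush  M[L2]=83
step 19: P1: store L3 := 42  ⟶  IMI  (L3)  txn=BusUpgr  M[L3]=6
step 20: P1: load  L0  ⟶  ISS  (L0)  txn=BusRd+Flush  M[L0]=85
step 21: P2: store L1 := 80  ⟶  IIM  (L1)  txn=BusRdX+Flush  M[L1]=59

invalidations = 5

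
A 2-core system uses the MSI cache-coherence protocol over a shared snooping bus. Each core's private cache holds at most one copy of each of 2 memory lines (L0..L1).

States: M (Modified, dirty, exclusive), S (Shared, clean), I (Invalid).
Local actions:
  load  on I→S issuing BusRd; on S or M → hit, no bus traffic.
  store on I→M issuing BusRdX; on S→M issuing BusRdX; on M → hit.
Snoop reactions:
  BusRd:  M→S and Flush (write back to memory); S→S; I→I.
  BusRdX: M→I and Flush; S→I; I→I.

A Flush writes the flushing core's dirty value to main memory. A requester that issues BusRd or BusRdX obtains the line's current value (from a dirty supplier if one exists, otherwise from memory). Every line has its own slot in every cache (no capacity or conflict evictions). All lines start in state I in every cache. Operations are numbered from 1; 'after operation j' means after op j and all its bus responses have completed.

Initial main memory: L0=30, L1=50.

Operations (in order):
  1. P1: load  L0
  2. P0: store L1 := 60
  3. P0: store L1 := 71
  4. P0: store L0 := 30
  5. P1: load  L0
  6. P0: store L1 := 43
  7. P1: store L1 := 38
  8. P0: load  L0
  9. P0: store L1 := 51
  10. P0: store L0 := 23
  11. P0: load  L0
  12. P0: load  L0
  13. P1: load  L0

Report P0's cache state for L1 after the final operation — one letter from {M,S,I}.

state = M

1. P1: load  L0  bus=[BusRd]  L0: P0=I P1=S  mem[L0]=30
2. P0: store L1 := 60  bus=[BusRdX]  L1: P0=M P1=I  mem[L1]=50
3. P0: store L1 := 71  bus=[-]  L1: P0=M P1=I  mem[L1]=50
4. P0: store L0 := 30  bus=[BusRdX]  L0: P0=M P1=I  mem[L0]=30
5. P1: load  L0  bus=[BusRd,Flush]  L0: P0=S P1=S  mem[L0]=30
6. P0: store L1 := 43  bus=[-]  L1: P0=M P1=I  mem[L1]=50
7. P1: store L1 := 38  bus=[BusRdX,Flush]  L1: P0=I P1=M  mem[L1]=43
8. P0: load  L0  bus=[-]  L0: P0=S P1=S  mem[L0]=30
9. P0: store L1 := 51  bus=[BusRdX,Flush]  L1: P0=M P1=I  mem[L1]=38
10. P0: store L0 := 23  bus=[BusRdX]  L0: P0=M P1=I  mem[L0]=30
11. P0: load  L0  bus=[-]  L0: P0=M P1=I  mem[L0]=30
12. P0: load  L0  bus=[-]  L0: P0=M P1=I  mem[L0]=30
13. P1: load  L0  bus=[BusRd,Flush]  L0: P0=S P1=S  mem[L0]=23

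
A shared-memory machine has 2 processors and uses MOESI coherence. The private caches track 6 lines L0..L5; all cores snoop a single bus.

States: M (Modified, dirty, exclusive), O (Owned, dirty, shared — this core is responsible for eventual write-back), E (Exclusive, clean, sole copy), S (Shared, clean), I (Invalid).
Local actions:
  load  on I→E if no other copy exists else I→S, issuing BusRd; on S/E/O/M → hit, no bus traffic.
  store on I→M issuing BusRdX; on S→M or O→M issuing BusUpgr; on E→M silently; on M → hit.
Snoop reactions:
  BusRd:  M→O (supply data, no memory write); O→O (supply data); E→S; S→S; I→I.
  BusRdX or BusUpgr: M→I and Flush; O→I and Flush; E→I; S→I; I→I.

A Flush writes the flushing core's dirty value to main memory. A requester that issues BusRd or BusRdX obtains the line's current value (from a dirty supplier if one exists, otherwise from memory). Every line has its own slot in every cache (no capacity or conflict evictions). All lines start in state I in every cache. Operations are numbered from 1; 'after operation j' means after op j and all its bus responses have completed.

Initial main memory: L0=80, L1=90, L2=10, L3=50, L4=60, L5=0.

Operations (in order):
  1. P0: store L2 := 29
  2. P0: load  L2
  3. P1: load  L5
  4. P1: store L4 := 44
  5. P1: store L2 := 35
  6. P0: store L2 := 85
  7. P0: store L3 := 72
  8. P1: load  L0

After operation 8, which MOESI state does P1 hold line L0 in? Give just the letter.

1. P0: store L2 := 29  bus=[BusRdX]  L2: P0=M P1=I  mem[L2]=10
2. P0: load  L2  bus=[-]  L2: P0=M P1=I  mem[L2]=10
3. P1: load  L5  bus=[BusRd]  L5: P0=I P1=E  mem[L5]=0
4. P1: store L4 := 44  bus=[BusRdX]  L4: P0=I P1=M  mem[L4]=60
5. P1: store L2 := 35  bus=[BusRdX,Flush]  L2: P0=I P1=M  mem[L2]=29
6. P0: store L2 := 85  bus=[BusRdX,Flush]  L2: P0=M P1=I  mem[L2]=35
7. P0: store L3 := 72  bus=[BusRdX]  L3: P0=M P1=I  mem[L3]=50
8. P1: load  L0  bus=[BusRd]  L0: P0=I P1=E  mem[L0]=80

state = E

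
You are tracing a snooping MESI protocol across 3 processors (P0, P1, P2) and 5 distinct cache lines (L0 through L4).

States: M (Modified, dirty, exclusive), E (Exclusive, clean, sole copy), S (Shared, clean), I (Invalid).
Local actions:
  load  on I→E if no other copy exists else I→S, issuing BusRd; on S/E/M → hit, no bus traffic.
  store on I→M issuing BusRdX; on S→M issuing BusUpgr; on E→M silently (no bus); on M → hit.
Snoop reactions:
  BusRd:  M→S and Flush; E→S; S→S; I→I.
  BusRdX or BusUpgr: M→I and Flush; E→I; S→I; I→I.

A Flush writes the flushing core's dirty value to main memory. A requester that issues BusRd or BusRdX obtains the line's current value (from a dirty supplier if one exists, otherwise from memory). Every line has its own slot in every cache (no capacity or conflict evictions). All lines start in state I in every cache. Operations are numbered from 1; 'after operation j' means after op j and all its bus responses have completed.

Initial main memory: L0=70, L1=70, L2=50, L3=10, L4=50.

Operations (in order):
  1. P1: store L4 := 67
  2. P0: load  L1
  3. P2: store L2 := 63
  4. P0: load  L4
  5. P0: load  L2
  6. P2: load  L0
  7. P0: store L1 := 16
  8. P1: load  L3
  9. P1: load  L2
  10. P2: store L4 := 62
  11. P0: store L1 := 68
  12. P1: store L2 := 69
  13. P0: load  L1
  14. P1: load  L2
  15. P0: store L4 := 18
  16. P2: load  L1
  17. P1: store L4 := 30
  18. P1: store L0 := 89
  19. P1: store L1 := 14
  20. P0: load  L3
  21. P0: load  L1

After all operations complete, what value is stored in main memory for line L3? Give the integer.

[1] P1: store L4 := 67 | P0:I, P1:M(67), P2:I | bus: BusRdX
[2] P0: load  L1 | P0:E(70), P1:I, P2:I | bus: BusRd
[3] P2: store L2 := 63 | P0:I, P1:I, P2:M(63) | bus: BusRdX
[4] P0: load  L4 | P0:S(67), P1:S(67), P2:I | bus: BusRd,Flush
[5] P0: load  L2 | P0:S(63), P1:I, P2:S(63) | bus: BusRd,Flush
[6] P2: load  L0 | P0:I, P1:I, P2:E(70) | bus: BusRd
[7] P0: store L1 := 16 | P0:M(16), P1:I, P2:I | bus: none
[8] P1: load  L3 | P0:I, P1:E(10), P2:I | bus: BusRd
[9] P1: load  L2 | P0:S(63), P1:S(63), P2:S(63) | bus: BusRd
[10] P2: store L4 := 62 | P0:I, P1:I, P2:M(62) | bus: BusRdX
[11] P0: store L1 := 68 | P0:M(68), P1:I, P2:I | bus: none
[12] P1: store L2 := 69 | P0:I, P1:M(69), P2:I | bus: BusUpgr
[13] P0: load  L1 | P0:M(68), P1:I, P2:I | bus: none
[14] P1: load  L2 | P0:I, P1:M(69), P2:I | bus: none
[15] P0: store L4 := 18 | P0:M(18), P1:I, P2:I | bus: BusRdX,Flush
[16] P2: load  L1 | P0:S(68), P1:I, P2:S(68) | bus: BusRd,Flush
[17] P1: store L4 := 30 | P0:I, P1:M(30), P2:I | bus: BusRdX,Flush
[18] P1: store L0 := 89 | P0:I, P1:M(89), P2:I | bus: BusRdX
[19] P1: store L1 := 14 | P0:I, P1:M(14), P2:I | bus: BusRdX
[20] P0: load  L3 | P0:S(10), P1:S(10), P2:I | bus: BusRd
[21] P0: load  L1 | P0:S(14), P1:S(14), P2:I | bus: BusRd,Flush

memory[L3] = 10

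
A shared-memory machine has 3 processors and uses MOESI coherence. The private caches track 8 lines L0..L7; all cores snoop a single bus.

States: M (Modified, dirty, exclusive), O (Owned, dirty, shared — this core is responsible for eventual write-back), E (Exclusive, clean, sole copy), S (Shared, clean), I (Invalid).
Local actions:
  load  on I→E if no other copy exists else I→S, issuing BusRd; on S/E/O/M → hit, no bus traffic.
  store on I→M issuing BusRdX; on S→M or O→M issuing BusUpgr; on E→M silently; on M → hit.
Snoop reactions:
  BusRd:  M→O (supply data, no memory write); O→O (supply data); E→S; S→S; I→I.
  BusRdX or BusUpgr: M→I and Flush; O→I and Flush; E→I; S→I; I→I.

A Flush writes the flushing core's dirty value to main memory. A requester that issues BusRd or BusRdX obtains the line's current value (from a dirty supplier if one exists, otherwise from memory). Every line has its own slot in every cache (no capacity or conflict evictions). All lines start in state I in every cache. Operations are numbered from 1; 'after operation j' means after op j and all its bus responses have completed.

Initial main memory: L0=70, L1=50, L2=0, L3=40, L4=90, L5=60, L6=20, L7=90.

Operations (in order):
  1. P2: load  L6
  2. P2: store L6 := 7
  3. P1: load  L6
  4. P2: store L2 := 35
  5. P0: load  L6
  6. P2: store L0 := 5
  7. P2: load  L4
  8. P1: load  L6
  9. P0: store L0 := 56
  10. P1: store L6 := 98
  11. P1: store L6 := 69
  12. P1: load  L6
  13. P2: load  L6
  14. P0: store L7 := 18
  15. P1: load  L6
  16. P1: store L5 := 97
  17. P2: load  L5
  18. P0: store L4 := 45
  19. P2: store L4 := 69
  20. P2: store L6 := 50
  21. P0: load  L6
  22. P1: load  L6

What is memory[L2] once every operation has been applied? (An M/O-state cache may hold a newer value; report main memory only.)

memory[L2] = 0

step 1: P2: load  L6  ⟶  IIE  (L6)  txn=BusRd  M[L6]=20
step 2: P2: store L6 := 7  ⟶  IIM  (L6)  txn=∅  M[L6]=20
step 3: P1: load  L6  ⟶  ISO  (L6)  txn=BusRd  M[L6]=20
step 4: P2: store L2 := 35  ⟶  IIM  (L2)  txn=BusRdX  M[L2]=0
step 5: P0: load  L6  ⟶  SSO  (L6)  txn=BusRd  M[L6]=20
step 6: P2: store L0 := 5  ⟶  IIM  (L0)  txn=BusRdX  M[L0]=70
step 7: P2: load  L4  ⟶  IIE  (L4)  txn=BusRd  M[L4]=90
step 8: P1: load  L6  ⟶  SSO  (L6)  txn=∅  M[L6]=20
step 9: P0: store L0 := 56  ⟶  MII  (L0)  txn=BusRdX+Flush  M[L0]=5
step 10: P1: store L6 := 98  ⟶  IMI  (L6)  txn=BusUpgr+Flush  M[L6]=7
step 11: P1: store L6 := 69  ⟶  IMI  (L6)  txn=∅  M[L6]=7
step 12: P1: load  L6  ⟶  IMI  (L6)  txn=∅  M[L6]=7
step 13: P2: load  L6  ⟶  IOS  (L6)  txn=BusRd  M[L6]=7
step 14: P0: store L7 := 18  ⟶  MII  (L7)  txn=BusRdX  M[L7]=90
step 15: P1: load  L6  ⟶  IOS  (L6)  txn=∅  M[L6]=7
step 16: P1: store L5 := 97  ⟶  IMI  (L5)  txn=BusRdX  M[L5]=60
step 17: P2: load  L5  ⟶  IOS  (L5)  txn=BusRd  M[L5]=60
step 18: P0: store L4 := 45  ⟶  MII  (L4)  txn=BusRdX  M[L4]=90
step 19: P2: store L4 := 69  ⟶  IIM  (L4)  txn=BusRdX+Flush  M[L4]=45
step 20: P2: store L6 := 50  ⟶  IIM  (L6)  txn=BusUpgr+Flush  M[L6]=69
step 21: P0: load  L6  ⟶  SIO  (L6)  txn=BusRd  M[L6]=69
step 22: P1: load  L6  ⟶  SSO  (L6)  txn=BusRd  M[L6]=69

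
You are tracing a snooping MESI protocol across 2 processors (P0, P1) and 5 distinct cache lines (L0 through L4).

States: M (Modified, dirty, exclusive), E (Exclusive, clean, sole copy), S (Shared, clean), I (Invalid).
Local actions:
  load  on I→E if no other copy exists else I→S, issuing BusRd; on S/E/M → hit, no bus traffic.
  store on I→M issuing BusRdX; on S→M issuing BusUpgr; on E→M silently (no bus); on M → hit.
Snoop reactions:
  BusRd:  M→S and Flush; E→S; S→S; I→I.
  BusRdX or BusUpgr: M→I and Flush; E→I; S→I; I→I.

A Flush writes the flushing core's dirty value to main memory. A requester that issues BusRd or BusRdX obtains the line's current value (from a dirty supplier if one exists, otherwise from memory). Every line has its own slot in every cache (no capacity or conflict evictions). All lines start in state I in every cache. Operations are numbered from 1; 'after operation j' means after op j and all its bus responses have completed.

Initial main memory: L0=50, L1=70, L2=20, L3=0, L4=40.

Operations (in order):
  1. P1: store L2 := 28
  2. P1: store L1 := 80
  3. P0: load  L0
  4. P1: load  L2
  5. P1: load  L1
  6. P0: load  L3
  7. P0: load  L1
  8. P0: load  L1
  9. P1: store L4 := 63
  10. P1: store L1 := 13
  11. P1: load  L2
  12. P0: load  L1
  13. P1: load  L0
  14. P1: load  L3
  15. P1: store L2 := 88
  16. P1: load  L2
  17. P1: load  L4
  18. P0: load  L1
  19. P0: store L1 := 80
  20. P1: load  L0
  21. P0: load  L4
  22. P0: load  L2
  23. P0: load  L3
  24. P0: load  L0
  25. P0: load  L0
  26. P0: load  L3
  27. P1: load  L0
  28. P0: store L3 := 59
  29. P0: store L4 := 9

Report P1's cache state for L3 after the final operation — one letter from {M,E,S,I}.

state = I

[1] P1: store L2 := 28 | P0:I, P1:M(28) | bus: BusRdX
[2] P1: store L1 := 80 | P0:I, P1:M(80) | bus: BusRdX
[3] P0: load  L0 | P0:E(50), P1:I | bus: BusRd
[4] P1: load  L2 | P0:I, P1:M(28) | bus: none
[5] P1: load  L1 | P0:I, P1:M(80) | bus: none
[6] P0: load  L3 | P0:E(0), P1:I | bus: BusRd
[7] P0: load  L1 | P0:S(80), P1:S(80) | bus: BusRd,Flush
[8] P0: load  L1 | P0:S(80), P1:S(80) | bus: none
[9] P1: store L4 := 63 | P0:I, P1:M(63) | bus: BusRdX
[10] P1: store L1 := 13 | P0:I, P1:M(13) | bus: BusUpgr
[11] P1: load  L2 | P0:I, P1:M(28) | bus: none
[12] P0: load  L1 | P0:S(13), P1:S(13) | bus: BusRd,Flush
[13] P1: load  L0 | P0:S(50), P1:S(50) | bus: BusRd
[14] P1: load  L3 | P0:S(0), P1:S(0) | bus: BusRd
[15] P1: store L2 := 88 | P0:I, P1:M(88) | bus: none
[16] P1: load  L2 | P0:I, P1:M(88) | bus: none
[17] P1: load  L4 | P0:I, P1:M(63) | bus: none
[18] P0: load  L1 | P0:S(13), P1:S(13) | bus: none
[19] P0: store L1 := 80 | P0:M(80), P1:I | bus: BusUpgr
[20] P1: load  L0 | P0:S(50), P1:S(50) | bus: none
[21] P0: load  L4 | P0:S(63), P1:S(63) | bus: BusRd,Flush
[22] P0: load  L2 | P0:S(88), P1:S(88) | bus: BusRd,Flush
[23] P0: load  L3 | P0:S(0), P1:S(0) | bus: none
[24] P0: load  L0 | P0:S(50), P1:S(50) | bus: none
[25] P0: load  L0 | P0:S(50), P1:S(50) | bus: none
[26] P0: load  L3 | P0:S(0), P1:S(0) | bus: none
[27] P1: load  L0 | P0:S(50), P1:S(50) | bus: none
[28] P0: store L3 := 59 | P0:M(59), P1:I | bus: BusUpgr
[29] P0: store L4 := 9 | P0:M(9), P1:I | bus: BusUpgr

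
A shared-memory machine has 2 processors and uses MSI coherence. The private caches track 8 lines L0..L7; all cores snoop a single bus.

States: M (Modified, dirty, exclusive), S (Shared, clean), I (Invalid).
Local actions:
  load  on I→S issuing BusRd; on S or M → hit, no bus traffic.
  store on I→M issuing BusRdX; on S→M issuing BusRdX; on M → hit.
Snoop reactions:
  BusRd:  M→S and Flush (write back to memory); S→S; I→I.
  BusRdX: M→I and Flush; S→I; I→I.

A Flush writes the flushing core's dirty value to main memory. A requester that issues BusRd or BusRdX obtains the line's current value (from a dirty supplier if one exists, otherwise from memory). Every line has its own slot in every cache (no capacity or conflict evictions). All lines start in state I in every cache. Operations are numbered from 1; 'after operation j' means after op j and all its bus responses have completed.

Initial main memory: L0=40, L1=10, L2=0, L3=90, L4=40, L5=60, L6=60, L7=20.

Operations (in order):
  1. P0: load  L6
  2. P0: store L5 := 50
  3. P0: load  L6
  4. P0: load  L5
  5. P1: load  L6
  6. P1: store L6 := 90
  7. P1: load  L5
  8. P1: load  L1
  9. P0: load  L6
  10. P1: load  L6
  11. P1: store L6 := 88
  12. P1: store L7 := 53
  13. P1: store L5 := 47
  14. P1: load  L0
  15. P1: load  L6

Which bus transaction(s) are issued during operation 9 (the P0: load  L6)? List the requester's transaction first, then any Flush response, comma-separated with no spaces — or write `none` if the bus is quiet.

step 1: P0: load  L6  ⟶  SI  (L6)  txn=BusRd  M[L6]=60
step 2: P0: store L5 := 50  ⟶  MI  (L5)  txn=BusRdX  M[L5]=60
step 3: P0: load  L6  ⟶  SI  (L6)  txn=∅  M[L6]=60
step 4: P0: load  L5  ⟶  MI  (L5)  txn=∅  M[L5]=60
step 5: P1: load  L6  ⟶  SS  (L6)  txn=BusRd  M[L6]=60
step 6: P1: store L6 := 90  ⟶  IM  (L6)  txn=BusRdX  M[L6]=60
step 7: P1: load  L5  ⟶  SS  (L5)  txn=BusRd+Flush  M[L5]=50
step 8: P1: load  L1  ⟶  IS  (L1)  txn=BusRd  M[L1]=10
step 9: P0: load  L6  ⟶  SS  (L6)  txn=BusRd+Flush  M[L6]=90
step 10: P1: load  L6  ⟶  SS  (L6)  txn=∅  M[L6]=90
step 11: P1: store L6 := 88  ⟶  IM  (L6)  txn=BusRdX  M[L6]=90
step 12: P1: store L7 := 53  ⟶  IM  (L7)  txn=BusRdX  M[L7]=20
step 13: P1: store L5 := 47  ⟶  IM  (L5)  txn=BusRdX  M[L5]=50
step 14: P1: load  L0  ⟶  IS  (L0)  txn=BusRd  M[L0]=40
step 15: P1: load  L6  ⟶  IM  (L6)  txn=∅  M[L6]=90

bus = BusRd,Flush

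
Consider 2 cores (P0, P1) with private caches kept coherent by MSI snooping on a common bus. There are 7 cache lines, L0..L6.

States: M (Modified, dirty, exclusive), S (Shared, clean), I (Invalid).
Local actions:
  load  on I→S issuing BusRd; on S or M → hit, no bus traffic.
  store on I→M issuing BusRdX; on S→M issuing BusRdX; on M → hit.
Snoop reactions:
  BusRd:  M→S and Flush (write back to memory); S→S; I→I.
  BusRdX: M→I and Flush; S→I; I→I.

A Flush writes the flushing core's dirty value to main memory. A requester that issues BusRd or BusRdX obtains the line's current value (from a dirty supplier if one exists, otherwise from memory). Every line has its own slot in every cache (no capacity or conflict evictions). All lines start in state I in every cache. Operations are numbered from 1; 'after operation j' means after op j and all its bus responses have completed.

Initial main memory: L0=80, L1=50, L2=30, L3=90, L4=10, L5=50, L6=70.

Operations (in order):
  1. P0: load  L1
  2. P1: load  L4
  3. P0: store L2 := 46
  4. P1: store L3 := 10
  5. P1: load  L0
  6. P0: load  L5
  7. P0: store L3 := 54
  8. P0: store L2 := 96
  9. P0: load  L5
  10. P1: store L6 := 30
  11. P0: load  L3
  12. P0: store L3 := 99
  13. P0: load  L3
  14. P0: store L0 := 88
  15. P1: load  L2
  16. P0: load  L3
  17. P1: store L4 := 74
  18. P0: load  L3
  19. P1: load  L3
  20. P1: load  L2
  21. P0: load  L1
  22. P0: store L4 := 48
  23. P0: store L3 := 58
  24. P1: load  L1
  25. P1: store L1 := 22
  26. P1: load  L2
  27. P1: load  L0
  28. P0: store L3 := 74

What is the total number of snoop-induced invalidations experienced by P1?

invalidations = 4

step 1: P0: load  L1  ⟶  SI  (L1)  txn=BusRd  M[L1]=50
step 2: P1: load  L4  ⟶  IS  (L4)  txn=BusRd  M[L4]=10
step 3: P0: store L2 := 46  ⟶  MI  (L2)  txn=BusRdX  M[L2]=30
step 4: P1: store L3 := 10  ⟶  IM  (L3)  txn=BusRdX  M[L3]=90
step 5: P1: load  L0  ⟶  IS  (L0)  txn=BusRd  M[L0]=80
step 6: P0: load  L5  ⟶  SI  (L5)  txn=BusRd  M[L5]=50
step 7: P0: store L3 := 54  ⟶  MI  (L3)  txn=BusRdX+Flush  M[L3]=10
step 8: P0: store L2 := 96  ⟶  MI  (L2)  txn=∅  M[L2]=30
step 9: P0: load  L5  ⟶  SI  (L5)  txn=∅  M[L5]=50
step 10: P1: store L6 := 30  ⟶  IM  (L6)  txn=BusRdX  M[L6]=70
step 11: P0: load  L3  ⟶  MI  (L3)  txn=∅  M[L3]=10
step 12: P0: store L3 := 99  ⟶  MI  (L3)  txn=∅  M[L3]=10
step 13: P0: load  L3  ⟶  MI  (L3)  txn=∅  M[L3]=10
step 14: P0: store L0 := 88  ⟶  MI  (L0)  txn=BusRdX  M[L0]=80
step 15: P1: load  L2  ⟶  SS  (L2)  txn=BusRd+Flush  M[L2]=96
step 16: P0: load  L3  ⟶  MI  (L3)  txn=∅  M[L3]=10
step 17: P1: store L4 := 74  ⟶  IM  (L4)  txn=BusRdX  M[L4]=10
step 18: P0: load  L3  ⟶  MI  (L3)  txn=∅  M[L3]=10
step 19: P1: load  L3  ⟶  SS  (L3)  txn=BusRd+Flush  M[L3]=99
step 20: P1: load  L2  ⟶  SS  (L2)  txn=∅  M[L2]=96
step 21: P0: load  L1  ⟶  SI  (L1)  txn=∅  M[L1]=50
step 22: P0: store L4 := 48  ⟶  MI  (L4)  txn=BusRdX+Flush  M[L4]=74
step 23: P0: store L3 := 58  ⟶  MI  (L3)  txn=BusRdX  M[L3]=99
step 24: P1: load  L1  ⟶  SS  (L1)  txn=BusRd  M[L1]=50
step 25: P1: store L1 := 22  ⟶  IM  (L1)  txn=BusRdX  M[L1]=50
step 26: P1: load  L2  ⟶  SS  (L2)  txn=∅  M[L2]=96
step 27: P1: load  L0  ⟶  SS  (L0)  txn=BusRd+Flush  M[L0]=88
step 28: P0: store L3 := 74  ⟶  MI  (L3)  txn=∅  M[L3]=99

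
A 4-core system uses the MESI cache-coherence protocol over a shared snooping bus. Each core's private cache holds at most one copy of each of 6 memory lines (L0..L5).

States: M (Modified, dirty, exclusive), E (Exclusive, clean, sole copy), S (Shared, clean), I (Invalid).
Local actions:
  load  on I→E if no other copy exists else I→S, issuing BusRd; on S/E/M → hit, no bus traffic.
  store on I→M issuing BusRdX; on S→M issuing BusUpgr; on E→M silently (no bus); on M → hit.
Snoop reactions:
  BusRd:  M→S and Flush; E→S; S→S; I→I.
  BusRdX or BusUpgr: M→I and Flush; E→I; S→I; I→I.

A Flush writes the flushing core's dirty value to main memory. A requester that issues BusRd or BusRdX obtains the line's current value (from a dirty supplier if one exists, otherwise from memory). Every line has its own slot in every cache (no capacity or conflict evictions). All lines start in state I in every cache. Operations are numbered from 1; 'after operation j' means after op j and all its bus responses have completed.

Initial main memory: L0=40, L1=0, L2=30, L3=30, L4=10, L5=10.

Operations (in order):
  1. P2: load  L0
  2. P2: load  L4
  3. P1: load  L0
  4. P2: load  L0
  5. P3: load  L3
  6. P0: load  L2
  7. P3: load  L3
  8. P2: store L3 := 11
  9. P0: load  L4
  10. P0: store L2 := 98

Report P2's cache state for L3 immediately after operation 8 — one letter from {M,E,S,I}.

step 1: P2: load  L0  ⟶  IIEI  (L0)  txn=BusRd  M[L0]=40
step 2: P2: load  L4  ⟶  IIEI  (L4)  txn=BusRd  M[L4]=10
step 3: P1: load  L0  ⟶  ISSI  (L0)  txn=BusRd  M[L0]=40
step 4: P2: load  L0  ⟶  ISSI  (L0)  txn=∅  M[L0]=40
step 5: P3: load  L3  ⟶  IIIE  (L3)  txn=BusRd  M[L3]=30
step 6: P0: load  L2  ⟶  EIII  (L2)  txn=BusRd  M[L2]=30
step 7: P3: load  L3  ⟶  IIIE  (L3)  txn=∅  M[L3]=30
step 8: P2: store L3 := 11  ⟶  IIMI  (L3)  txn=BusRdX  M[L3]=30
step 9: P0: load  L4  ⟶  SISI  (L4)  txn=BusRd  M[L4]=10
step 10: P0: store L2 := 98  ⟶  MIII  (L2)  txn=∅  M[L2]=30

state = M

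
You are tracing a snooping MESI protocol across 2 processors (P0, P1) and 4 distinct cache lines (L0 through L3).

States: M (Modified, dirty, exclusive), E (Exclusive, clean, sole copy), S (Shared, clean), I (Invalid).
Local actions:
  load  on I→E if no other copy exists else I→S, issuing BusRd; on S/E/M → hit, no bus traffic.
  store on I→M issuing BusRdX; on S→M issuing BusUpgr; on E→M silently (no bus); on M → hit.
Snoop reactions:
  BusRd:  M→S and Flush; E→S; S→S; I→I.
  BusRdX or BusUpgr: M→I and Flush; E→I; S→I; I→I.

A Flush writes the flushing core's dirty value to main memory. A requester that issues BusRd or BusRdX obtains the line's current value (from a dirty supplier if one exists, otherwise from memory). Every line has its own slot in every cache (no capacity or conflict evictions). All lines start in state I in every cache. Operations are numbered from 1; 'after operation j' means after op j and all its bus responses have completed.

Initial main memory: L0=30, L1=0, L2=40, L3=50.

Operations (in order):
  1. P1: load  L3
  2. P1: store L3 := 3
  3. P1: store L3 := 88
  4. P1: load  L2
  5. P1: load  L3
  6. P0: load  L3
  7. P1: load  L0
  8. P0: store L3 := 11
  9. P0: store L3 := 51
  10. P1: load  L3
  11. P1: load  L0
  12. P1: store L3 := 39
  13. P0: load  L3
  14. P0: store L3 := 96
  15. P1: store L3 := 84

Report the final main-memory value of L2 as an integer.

memory[L2] = 40

step 1: P1: load  L3  ⟶  IE  (L3)  txn=BusRd  M[L3]=50
step 2: P1: store L3 := 3  ⟶  IM  (L3)  txn=∅  M[L3]=50
step 3: P1: store L3 := 88  ⟶  IM  (L3)  txn=∅  M[L3]=50
step 4: P1: load  L2  ⟶  IE  (L2)  txn=BusRd  M[L2]=40
step 5: P1: load  L3  ⟶  IM  (L3)  txn=∅  M[L3]=50
step 6: P0: load  L3  ⟶  SS  (L3)  txn=BusRd+Flush  M[L3]=88
step 7: P1: load  L0  ⟶  IE  (L0)  txn=BusRd  M[L0]=30
step 8: P0: store L3 := 11  ⟶  MI  (L3)  txn=BusUpgr  M[L3]=88
step 9: P0: store L3 := 51  ⟶  MI  (L3)  txn=∅  M[L3]=88
step 10: P1: load  L3  ⟶  SS  (L3)  txn=BusRd+Flush  M[L3]=51
step 11: P1: load  L0  ⟶  IE  (L0)  txn=∅  M[L0]=30
step 12: P1: store L3 := 39  ⟶  IM  (L3)  txn=BusUpgr  M[L3]=51
step 13: P0: load  L3  ⟶  SS  (L3)  txn=BusRd+Flush  M[L3]=39
step 14: P0: store L3 := 96  ⟶  MI  (L3)  txn=BusUpgr  M[L3]=39
step 15: P1: store L3 := 84  ⟶  IM  (L3)  txn=BusRdX+Flush  M[L3]=96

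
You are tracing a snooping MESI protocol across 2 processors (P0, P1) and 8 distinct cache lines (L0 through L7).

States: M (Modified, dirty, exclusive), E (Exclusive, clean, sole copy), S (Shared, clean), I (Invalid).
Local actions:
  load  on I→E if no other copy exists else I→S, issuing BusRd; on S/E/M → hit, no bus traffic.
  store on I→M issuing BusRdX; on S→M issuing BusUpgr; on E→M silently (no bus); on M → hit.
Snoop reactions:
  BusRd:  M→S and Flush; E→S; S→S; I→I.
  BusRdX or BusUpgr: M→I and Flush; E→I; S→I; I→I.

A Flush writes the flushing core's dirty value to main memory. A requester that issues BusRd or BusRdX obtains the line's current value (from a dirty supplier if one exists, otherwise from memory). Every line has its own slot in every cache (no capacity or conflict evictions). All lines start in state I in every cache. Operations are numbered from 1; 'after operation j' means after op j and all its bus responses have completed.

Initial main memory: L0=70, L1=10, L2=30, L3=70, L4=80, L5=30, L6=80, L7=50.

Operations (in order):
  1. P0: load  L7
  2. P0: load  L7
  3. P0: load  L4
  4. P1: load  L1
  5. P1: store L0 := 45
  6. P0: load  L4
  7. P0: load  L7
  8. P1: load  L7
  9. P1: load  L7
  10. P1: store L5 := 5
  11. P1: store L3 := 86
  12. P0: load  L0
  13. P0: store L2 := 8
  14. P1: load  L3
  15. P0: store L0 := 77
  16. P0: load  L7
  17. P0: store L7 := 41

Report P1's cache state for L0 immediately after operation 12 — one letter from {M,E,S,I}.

state = S

[1] P0: load  L7 | P0:E(50), P1:I | bus: BusRd
[2] P0: load  L7 | P0:E(50), P1:I | bus: none
[3] P0: load  L4 | P0:E(80), P1:I | bus: BusRd
[4] P1: load  L1 | P0:I, P1:E(10) | bus: BusRd
[5] P1: store L0 := 45 | P0:I, P1:M(45) | bus: BusRdX
[6] P0: load  L4 | P0:E(80), P1:I | bus: none
[7] P0: load  L7 | P0:E(50), P1:I | bus: none
[8] P1: load  L7 | P0:S(50), P1:S(50) | bus: BusRd
[9] P1: load  L7 | P0:S(50), P1:S(50) | bus: none
[10] P1: store L5 := 5 | P0:I, P1:M(5) | bus: BusRdX
[11] P1: store L3 := 86 | P0:I, P1:M(86) | bus: BusRdX
[12] P0: load  L0 | P0:S(45), P1:S(45) | bus: BusRd,Flush
[13] P0: store L2 := 8 | P0:M(8), P1:I | bus: BusRdX
[14] P1: load  L3 | P0:I, P1:M(86) | bus: none
[15] P0: store L0 := 77 | P0:M(77), P1:I | bus: BusUpgr
[16] P0: load  L7 | P0:S(50), P1:S(50) | bus: none
[17] P0: store L7 := 41 | P0:M(41), P1:I | bus: BusUpgr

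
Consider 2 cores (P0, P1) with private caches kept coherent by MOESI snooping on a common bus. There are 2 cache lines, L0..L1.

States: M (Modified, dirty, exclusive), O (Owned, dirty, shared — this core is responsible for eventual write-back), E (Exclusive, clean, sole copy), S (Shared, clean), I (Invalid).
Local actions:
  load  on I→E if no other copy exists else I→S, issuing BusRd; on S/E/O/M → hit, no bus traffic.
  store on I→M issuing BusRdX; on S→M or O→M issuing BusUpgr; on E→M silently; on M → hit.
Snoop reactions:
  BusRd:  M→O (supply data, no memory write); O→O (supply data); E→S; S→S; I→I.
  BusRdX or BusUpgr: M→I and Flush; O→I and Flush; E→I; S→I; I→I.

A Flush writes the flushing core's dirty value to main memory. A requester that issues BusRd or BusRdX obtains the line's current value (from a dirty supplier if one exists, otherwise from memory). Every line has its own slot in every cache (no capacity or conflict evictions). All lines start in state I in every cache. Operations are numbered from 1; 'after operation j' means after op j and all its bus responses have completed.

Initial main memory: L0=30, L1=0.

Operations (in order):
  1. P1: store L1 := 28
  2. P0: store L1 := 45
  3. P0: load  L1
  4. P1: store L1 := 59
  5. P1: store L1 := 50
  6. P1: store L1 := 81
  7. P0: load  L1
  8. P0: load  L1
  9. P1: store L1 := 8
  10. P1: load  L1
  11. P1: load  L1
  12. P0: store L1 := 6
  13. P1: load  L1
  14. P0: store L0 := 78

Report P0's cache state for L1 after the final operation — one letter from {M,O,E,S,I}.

  op1 P1: store L1 := 28 → I/M on L1; bus BusRdX; mem=0
  op2 P0: store L1 := 45 → M/I on L1; bus BusRdX Flush; mem=28
  op3 P0: load  L1 → M/I on L1; bus (none); mem=28
  op4 P1: store L1 := 59 → I/M on L1; bus BusRdX Flush; mem=45
  op5 P1: store L1 := 50 → I/M on L1; bus (none); mem=45
  op6 P1: store L1 := 81 → I/M on L1; bus (none); mem=45
  op7 P0: load  L1 → S/O on L1; bus BusRd; mem=45
  op8 P0: load  L1 → S/O on L1; bus (none); mem=45
  op9 P1: store L1 := 8 → I/M on L1; bus BusUpgr; mem=45
  op10 P1: load  L1 → I/M on L1; bus (none); mem=45
  op11 P1: load  L1 → I/M on L1; bus (none); mem=45
  op12 P0: store L1 := 6 → M/I on L1; bus BusRdX Flush; mem=8
  op13 P1: load  L1 → O/S on L1; bus BusRd; mem=8
  op14 P0: store L0 := 78 → M/I on L0; bus BusRdX; mem=30

state = O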